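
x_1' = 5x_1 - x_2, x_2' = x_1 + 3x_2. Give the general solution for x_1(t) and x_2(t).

x_1(t) = -c_1e^(4t) - c_2te^(4t) + c_2e^(4t), x_2(t) = -c_1e^(4t) - c_2te^(4t) + 2c_2e^(4t)

Coefficient matrix A = [[5, -1], [1, 3]].
Characteristic polynomial det(A - λI) = λ^2 - 8λ + 16 = 0.
Single eigenvalue λ = 4 with algebraic multiplicity 2.
Eigenvector v = (-1,-1); generalized eigenvector w with (A-λI)w=v is (1,2).
General solution: e^(4t)[c_1·v + c_2·(t·v + w)].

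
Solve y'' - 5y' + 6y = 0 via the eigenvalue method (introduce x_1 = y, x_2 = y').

y(t) = K_1e^(2t) + K_2e^(3t)

Let x_1 = y, x_2 = y'. Then x_1' = x_2 and x_2' = -6x_1 + 5x_2.
A = [[0,1],[-6,5]]; det(A-λI) = λ^2 - 5λ + 6.
Eigenvalues λ = 2, 3 with eigenvectors (1,2), (1,3).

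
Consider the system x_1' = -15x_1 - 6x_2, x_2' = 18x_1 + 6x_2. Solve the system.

x_1(t) = -K_1e^(-3t) - 2K_2e^(-6t), x_2(t) = 2K_1e^(-3t) + 3K_2e^(-6t)

Coefficient matrix A = [[-15, -6], [18, 6]].
Characteristic polynomial det(A - λI) = λ^2 + 9λ + 18 = 0.
Eigenvalues λ = -3, -6.
For λ=-3: (A-λI) row 1 is [-12, -6], so an eigenvector is (-1, 2).
For λ=-6: (A-λI) row 1 is [-9, -6], so an eigenvector is (-2, 3).
General solution: K_1e^(-3t)(-1,2) + K_2e^(-6t)(-2,3).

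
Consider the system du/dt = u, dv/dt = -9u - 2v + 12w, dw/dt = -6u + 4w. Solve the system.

u(t) = K_1e^(t), v(t) = 5K_1e^(t) + K_2e^(-2t) + 2K_3e^(4t), w(t) = 2K_1e^(t) + K_3e^(4t)

Coefficient matrix A = [[1, 0, 0], [-9, -2, 12], [-6, 0, 4]].
det(A - λI) = 0 gives eigenvalues λ = 1, -2, 4.
For λ=1: eigenvector (1,5,2).
For λ=-2: eigenvector (0,1,0).
For λ=4: eigenvector (0,2,1).
General solution: K_1e^(t)(1,5,2) + K_2e^(-2t)(0,1,0) + K_3e^(4t)(0,2,1).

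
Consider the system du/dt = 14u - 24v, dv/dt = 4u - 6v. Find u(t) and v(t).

u(t) = 3C_1e^(6t) + 2C_2e^(2t), v(t) = C_1e^(6t) + C_2e^(2t)

Coefficient matrix A = [[14, -24], [4, -6]].
Characteristic polynomial det(A - λI) = λ^2 - 8λ + 12 = 0.
Eigenvalues λ = 6, 2.
For λ=6: (A-λI) row 1 is [8, -24], so an eigenvector is (3, 1).
For λ=2: (A-λI) row 1 is [12, -24], so an eigenvector is (2, 1).
General solution: C_1e^(6t)(3,1) + C_2e^(2t)(2,1).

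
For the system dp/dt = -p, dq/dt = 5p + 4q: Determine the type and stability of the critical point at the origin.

A = [[-1,0],[5,4]]; det(A-λI) = λ^2 - 3λ - 4.
λ = 4, -1: opposite signs.

saddle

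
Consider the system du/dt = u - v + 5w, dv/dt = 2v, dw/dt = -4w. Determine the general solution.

Coefficient matrix A = [[1, -1, 5], [0, 2, 0], [0, 0, -4]].
det(A - λI) = 0 gives eigenvalues λ = -4, 2, 1.
For λ=-4: eigenvector (1,0,-1).
For λ=2: eigenvector (-1,1,0).
For λ=1: eigenvector (1,0,0).
General solution: C_1e^(-4t)(1,0,-1) + C_2e^(2t)(-1,1,0) + C_3e^(t)(1,0,0).

u(t) = C_1e^(-4t) - C_2e^(2t) + C_3e^(t), v(t) = C_2e^(2t), w(t) = -C_1e^(-4t)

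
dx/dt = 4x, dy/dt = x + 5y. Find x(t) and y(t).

x(t) = -K_1e^(4t), y(t) = K_1e^(4t) + K_2e^(5t)

Coefficient matrix A = [[4, 0], [1, 5]].
Characteristic polynomial det(A - λI) = λ^2 - 9λ + 20 = 0.
Eigenvalues λ = 4, 5.
For λ=4: (A-λI) row 2 is [1, 1], so an eigenvector is (-1, 1).
For λ=5: (A-λI) row 1 is [-1, 0], so an eigenvector is (0, 1).
General solution: K_1e^(4t)(-1,1) + K_2e^(5t)(0,1).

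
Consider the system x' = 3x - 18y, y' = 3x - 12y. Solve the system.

Coefficient matrix A = [[3, -18], [3, -12]].
Characteristic polynomial det(A - λI) = λ^2 + 9λ + 18 = 0.
Eigenvalues λ = -3, -6.
For λ=-3: (A-λI) row 1 is [6, -18], so an eigenvector is (-3, -1).
For λ=-6: (A-λI) row 1 is [9, -18], so an eigenvector is (-2, -1).
General solution: c_1e^(-3t)(-3,-1) + c_2e^(-6t)(-2,-1).

x(t) = -3c_1e^(-3t) - 2c_2e^(-6t), y(t) = -c_1e^(-3t) - c_2e^(-6t)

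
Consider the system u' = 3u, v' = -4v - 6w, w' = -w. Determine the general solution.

u(t) = K_3e^(3t), v(t) = -2K_1e^(-t) + K_2e^(-4t), w(t) = K_1e^(-t)

Coefficient matrix A = [[3, 0, 0], [0, -4, -6], [0, 0, -1]].
det(A - λI) = 0 gives eigenvalues λ = -1, -4, 3.
For λ=-1: eigenvector (0,-2,1).
For λ=-4: eigenvector (0,1,0).
For λ=3: eigenvector (1,0,0).
General solution: K_1e^(-t)(0,-2,1) + K_2e^(-4t)(0,1,0) + K_3e^(3t)(1,0,0).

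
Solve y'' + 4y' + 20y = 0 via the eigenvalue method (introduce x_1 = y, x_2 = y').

y(t) = K_1e^(-2t)cos(4t) + K_2e^(-2t)sin(4t)

Let x_1 = y, x_2 = y'. Then x_1' = x_2 and x_2' = -20x_1 - 4x_2.
A = [[0,1],[-20,-4]]; det(A-λI) = λ^2 + 4λ + 20.
Eigenvalues λ = -2 ± 4i.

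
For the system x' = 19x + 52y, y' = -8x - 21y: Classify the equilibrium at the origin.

A = [[19,52],[-8,-21]]; det(A-λI) = λ^2 + 2λ + 17.
λ = -1 ± 4i: negative real part.

stable spiral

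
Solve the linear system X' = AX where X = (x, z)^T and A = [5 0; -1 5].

Coefficient matrix A = [[5, 0], [-1, 5]].
Characteristic polynomial det(A - λI) = λ^2 - 10λ + 25 = 0.
Single eigenvalue λ = 5 with algebraic multiplicity 2.
Eigenvector v = (0,1); generalized eigenvector w with (A-λI)w=v is (-1,-3).
General solution: e^(5t)[C_1·v + C_2·(t·v + w)].

x(t) = -C_2e^(5t), z(t) = C_1e^(5t) + C_2te^(5t) - 3C_2e^(5t)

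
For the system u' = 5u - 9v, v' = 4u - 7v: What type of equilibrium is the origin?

stable improper node

A = [[5,-9],[4,-7]]; det(A-λI) = λ^2 + 2λ + 1.
repeated λ = -1 with a single eigenvector.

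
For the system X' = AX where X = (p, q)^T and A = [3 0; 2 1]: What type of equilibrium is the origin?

unstable node

A = [[3,0],[2,1]]; det(A-λI) = λ^2 - 4λ + 3.
λ = 1, 3: both positive.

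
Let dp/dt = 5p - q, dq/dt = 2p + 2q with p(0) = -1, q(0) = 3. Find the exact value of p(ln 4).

A = [[5,-1],[2,2]]; eigenvalues λ = 3, 4.
Eigenvectors: (1,2) for λ=3, (1,1) for λ=4.
From the initial condition, c_1 = 4, c_2 = -5.
p(ln 4) = (4)(4^3)(1) + (-5)(4^4)(1) = -1024.

-1024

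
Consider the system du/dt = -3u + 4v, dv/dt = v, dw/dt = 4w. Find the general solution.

u(t) = c_1e^(-3t) + c_2e^(t), v(t) = c_2e^(t), w(t) = c_3e^(4t)

Coefficient matrix A = [[-3, 4, 0], [0, 1, 0], [0, 0, 4]].
det(A - λI) = 0 gives eigenvalues λ = -3, 1, 4.
For λ=-3: eigenvector (1,0,0).
For λ=1: eigenvector (1,1,0).
For λ=4: eigenvector (0,0,1).
General solution: c_1e^(-3t)(1,0,0) + c_2e^(t)(1,1,0) + c_3e^(4t)(0,0,1).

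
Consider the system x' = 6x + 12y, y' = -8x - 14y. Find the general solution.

x(t) = -C_1e^(-6t) - 3C_2e^(-2t), y(t) = C_1e^(-6t) + 2C_2e^(-2t)

Coefficient matrix A = [[6, 12], [-8, -14]].
Characteristic polynomial det(A - λI) = λ^2 + 8λ + 12 = 0.
Eigenvalues λ = -6, -2.
For λ=-6: (A-λI) row 1 is [12, 12], so an eigenvector is (-1, 1).
For λ=-2: (A-λI) row 1 is [8, 12], so an eigenvector is (-3, 2).
General solution: C_1e^(-6t)(-1,1) + C_2e^(-2t)(-3,2).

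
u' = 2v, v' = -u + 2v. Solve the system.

u(t) = -K_1e^(t)sin(t) + K_1e^(t)cos(t) + K_2e^(t)sin(t) + K_2e^(t)cos(t), v(t) = -K_1e^(t)sin(t) + K_2e^(t)cos(t)

Coefficient matrix A = [[0, 2], [-1, 2]].
Characteristic polynomial det(A - λI) = λ^2 - 2λ + 2 = 0.
Eigenvalues λ = 1 ± i (complex conjugate pair).
For λ=1+i: an eigenvector is (1,0) - i(-1,-1) = (1 + i, 0 + i).
A real fundamental pair from Re and Im of e^((1+i)t)v: X_1 = e^(t)(cos(t)·(1,0) + sin(t)·(-1,-1)), X_2 = e^(t)(sin(t)·(1,0) - cos(t)·(-1,-1)).
General solution: K_1X_1 + K_2X_2.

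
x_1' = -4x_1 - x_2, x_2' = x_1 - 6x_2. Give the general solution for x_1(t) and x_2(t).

x_1(t) = K_1e^(-5t) + K_2te^(-5t) - 2K_2e^(-5t), x_2(t) = K_1e^(-5t) + K_2te^(-5t) - 3K_2e^(-5t)

Coefficient matrix A = [[-4, -1], [1, -6]].
Characteristic polynomial det(A - λI) = λ^2 + 10λ + 25 = 0.
Single eigenvalue λ = -5 with algebraic multiplicity 2.
Eigenvector v = (1,1); generalized eigenvector w with (A-λI)w=v is (-2,-3).
General solution: e^(-5t)[K_1·v + K_2·(t·v + w)].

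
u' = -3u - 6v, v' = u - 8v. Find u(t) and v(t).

Coefficient matrix A = [[-3, -6], [1, -8]].
Characteristic polynomial det(A - λI) = λ^2 + 11λ + 30 = 0.
Eigenvalues λ = -5, -6.
For λ=-5: (A-λI) row 1 is [2, -6], so an eigenvector is (3, 1).
For λ=-6: (A-λI) row 1 is [3, -6], so an eigenvector is (2, 1).
General solution: C_1e^(-5t)(3,1) + C_2e^(-6t)(2,1).

u(t) = 3C_1e^(-5t) + 2C_2e^(-6t), v(t) = C_1e^(-5t) + C_2e^(-6t)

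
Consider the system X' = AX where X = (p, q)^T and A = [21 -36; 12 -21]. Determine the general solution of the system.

Coefficient matrix A = [[21, -36], [12, -21]].
Characteristic polynomial det(A - λI) = λ^2 - 9 = 0.
Eigenvalues λ = -3, 3.
For λ=-3: (A-λI) row 1 is [24, -36], so an eigenvector is (-3, -2).
For λ=3: (A-λI) row 1 is [18, -36], so an eigenvector is (2, 1).
General solution: C_1e^(-3t)(-3,-2) + C_2e^(3t)(2,1).

p(t) = -3C_1e^(-3t) + 2C_2e^(3t), q(t) = -2C_1e^(-3t) + C_2e^(3t)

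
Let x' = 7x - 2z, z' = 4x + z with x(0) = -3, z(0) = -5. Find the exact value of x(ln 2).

A = [[7,-2],[4,1]]; eigenvalues λ = 5, 3.
Eigenvectors: (-1,-1) for λ=5, (1,2) for λ=3.
From the initial condition, c_1 = 1, c_2 = -2.
x(ln 2) = (1)(2^5)(-1) + (-2)(2^3)(1) = -48.

-48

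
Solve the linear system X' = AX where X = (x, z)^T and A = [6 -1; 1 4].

Coefficient matrix A = [[6, -1], [1, 4]].
Characteristic polynomial det(A - λI) = λ^2 - 10λ + 25 = 0.
Single eigenvalue λ = 5 with algebraic multiplicity 2.
Eigenvector v = (-1,-1); generalized eigenvector w with (A-λI)w=v is (2,3).
General solution: e^(5t)[C_1·v + C_2·(t·v + w)].

x(t) = -C_1e^(5t) - C_2te^(5t) + 2C_2e^(5t), z(t) = -C_1e^(5t) - C_2te^(5t) + 3C_2e^(5t)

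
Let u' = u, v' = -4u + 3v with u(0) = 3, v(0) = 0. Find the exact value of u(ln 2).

A = [[1,0],[-4,3]]; eigenvalues λ = 3, 1.
Eigenvectors: (0,1) for λ=3, (-1,-2) for λ=1.
From the initial condition, c_1 = -6, c_2 = -3.
u(ln 2) = (-6)(2^3)(0) + (-3)(2^1)(-1) = 6.

6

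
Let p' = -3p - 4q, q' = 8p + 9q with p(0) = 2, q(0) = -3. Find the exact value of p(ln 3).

246

A = [[-3,-4],[8,9]]; eigenvalues λ = 1, 5.
Eigenvectors: (-1,1) for λ=1, (-1,2) for λ=5.
From the initial condition, c_1 = -1, c_2 = -1.
p(ln 3) = (-1)(3^1)(-1) + (-1)(3^5)(-1) = 246.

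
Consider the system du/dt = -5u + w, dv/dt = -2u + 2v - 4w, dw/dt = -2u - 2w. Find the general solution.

Coefficient matrix A = [[-5, 0, 1], [-2, 2, -4], [-2, 0, -2]].
det(A - λI) = 0 gives eigenvalues λ = -3, 2, -4.
For λ=-3: eigenvector (-1,-2,-2).
For λ=2: eigenvector (0,1,0).
For λ=-4: eigenvector (1,1,1).
General solution: c_1e^(-3t)(-1,-2,-2) + c_2e^(2t)(0,1,0) + c_3e^(-4t)(1,1,1).

u(t) = -c_1e^(-3t) + c_3e^(-4t), v(t) = -2c_1e^(-3t) + c_2e^(2t) + c_3e^(-4t), w(t) = -2c_1e^(-3t) + c_3e^(-4t)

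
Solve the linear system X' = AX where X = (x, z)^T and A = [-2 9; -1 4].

Coefficient matrix A = [[-2, 9], [-1, 4]].
Characteristic polynomial det(A - λI) = λ^2 - 2λ + 1 = 0.
Single eigenvalue λ = 1 with algebraic multiplicity 2.
Eigenvector v = (-3,-1); generalized eigenvector w with (A-λI)w=v is (1,0).
General solution: e^(t)[c_1·v + c_2·(t·v + w)].

x(t) = -3c_1e^(t) - 3c_2te^(t) + c_2e^(t), z(t) = -c_1e^(t) - c_2te^(t)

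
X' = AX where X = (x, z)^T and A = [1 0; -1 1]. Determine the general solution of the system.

x(t) = K_2e^(t), z(t) = -K_1e^(t) - K_2te^(t) - 2K_2e^(t)

Coefficient matrix A = [[1, 0], [-1, 1]].
Characteristic polynomial det(A - λI) = λ^2 - 2λ + 1 = 0.
Single eigenvalue λ = 1 with algebraic multiplicity 2.
Eigenvector v = (0,-1); generalized eigenvector w with (A-λI)w=v is (1,-2).
General solution: e^(t)[K_1·v + K_2·(t·v + w)].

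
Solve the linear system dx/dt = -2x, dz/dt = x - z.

Coefficient matrix A = [[-2, 0], [1, -1]].
Characteristic polynomial det(A - λI) = λ^2 + 3λ + 2 = 0.
Eigenvalues λ = -2, -1.
For λ=-2: (A-λI) row 2 is [1, 1], so an eigenvector is (-1, 1).
For λ=-1: (A-λI) row 1 is [-1, 0], so an eigenvector is (0, 1).
General solution: C_1e^(-2t)(-1,1) + C_2e^(-t)(0,1).

x(t) = -C_1e^(-2t), z(t) = C_1e^(-2t) + C_2e^(-t)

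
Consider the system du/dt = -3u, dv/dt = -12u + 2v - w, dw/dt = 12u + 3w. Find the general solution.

Coefficient matrix A = [[-3, 0, 0], [-12, 2, -1], [12, 0, 3]].
det(A - λI) = 0 gives eigenvalues λ = 2, -3, 3.
For λ=2: eigenvector (0,1,0).
For λ=-3: eigenvector (1,2,-2).
For λ=3: eigenvector (0,-1,1).
General solution: C_1e^(2t)(0,1,0) + C_2e^(-3t)(1,2,-2) + C_3e^(3t)(0,-1,1).

u(t) = C_2e^(-3t), v(t) = C_1e^(2t) + 2C_2e^(-3t) - C_3e^(3t), w(t) = -2C_2e^(-3t) + C_3e^(3t)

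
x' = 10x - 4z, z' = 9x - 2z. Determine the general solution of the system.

Coefficient matrix A = [[10, -4], [9, -2]].
Characteristic polynomial det(A - λI) = λ^2 - 8λ + 16 = 0.
Single eigenvalue λ = 4 with algebraic multiplicity 2.
Eigenvector v = (-2,-3); generalized eigenvector w with (A-λI)w=v is (1,2).
General solution: e^(4t)[K_1·v + K_2·(t·v + w)].

x(t) = -2K_1e^(4t) - 2K_2te^(4t) + K_2e^(4t), z(t) = -3K_1e^(4t) - 3K_2te^(4t) + 2K_2e^(4t)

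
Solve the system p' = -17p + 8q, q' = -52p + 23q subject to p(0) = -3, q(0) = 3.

Coefficient matrix A = [[-17, 8], [-52, 23]].
Characteristic polynomial det(A - λI) = λ^2 - 6λ + 25 = 0.
Eigenvalues λ = 3 ± 4i (complex conjugate pair).
For λ=3+4i: an eigenvector is (-1,-2) - i(1,3) = (-1 - i, -2 - 3i).
A real fundamental pair from Re and Im of e^((3+4i)t)v: X_1 = e^(3t)(cos(4t)·(-1,-2) + sin(4t)·(1,3)), X_2 = e^(3t)(sin(4t)·(-1,-2) - cos(4t)·(1,3)).
General solution: K_1X_1 + K_2X_2.
Applying p(0)=-3, q(0)=3 gives K_1=12, K_2=-9.

p(t) = 21e^(3t)sin(4t) - 3e^(3t)cos(4t), q(t) = 54e^(3t)sin(4t) + 3e^(3t)cos(4t)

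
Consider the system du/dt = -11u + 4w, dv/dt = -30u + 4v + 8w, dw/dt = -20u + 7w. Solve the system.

u(t) = 2C_1e^(-t) + C_3e^(-3t), v(t) = 4C_1e^(-t) + C_2e^(4t) + 2C_3e^(-3t), w(t) = 5C_1e^(-t) + 2C_3e^(-3t)

Coefficient matrix A = [[-11, 0, 4], [-30, 4, 8], [-20, 0, 7]].
det(A - λI) = 0 gives eigenvalues λ = -1, 4, -3.
For λ=-1: eigenvector (2,4,5).
For λ=4: eigenvector (0,1,0).
For λ=-3: eigenvector (1,2,2).
General solution: C_1e^(-t)(2,4,5) + C_2e^(4t)(0,1,0) + C_3e^(-3t)(1,2,2).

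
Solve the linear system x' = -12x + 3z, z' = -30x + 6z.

x(t) = -c_1e^(-3t)sin(3t) + c_2e^(-3t)cos(3t), z(t) = -3c_1e^(-3t)sin(3t) - c_1e^(-3t)cos(3t) - c_2e^(-3t)sin(3t) + 3c_2e^(-3t)cos(3t)

Coefficient matrix A = [[-12, 3], [-30, 6]].
Characteristic polynomial det(A - λI) = λ^2 + 6λ + 18 = 0.
Eigenvalues λ = -3 ± 3i (complex conjugate pair).
For λ=-3+3i: an eigenvector is (0,-1) - i(-1,-3) = (0 + i, -1 + 3i).
A real fundamental pair from Re and Im of e^((-3+3i)t)v: X_1 = e^(-3t)(cos(3t)·(0,-1) + sin(3t)·(-1,-3)), X_2 = e^(-3t)(sin(3t)·(0,-1) - cos(3t)·(-1,-3)).
General solution: c_1X_1 + c_2X_2.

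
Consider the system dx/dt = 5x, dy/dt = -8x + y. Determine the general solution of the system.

x(t) = K_1e^(5t), y(t) = -2K_1e^(5t) - K_2e^(t)

Coefficient matrix A = [[5, 0], [-8, 1]].
Characteristic polynomial det(A - λI) = λ^2 - 6λ + 5 = 0.
Eigenvalues λ = 5, 1.
For λ=5: (A-λI) row 2 is [-8, -4], so an eigenvector is (1, -2).
For λ=1: (A-λI) row 1 is [4, 0], so an eigenvector is (0, -1).
General solution: K_1e^(5t)(1,-2) + K_2e^(t)(0,-1).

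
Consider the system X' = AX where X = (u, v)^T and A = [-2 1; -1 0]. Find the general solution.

u(t) = C_1e^(-t) + C_2te^(-t) + 2C_2e^(-t), v(t) = C_1e^(-t) + C_2te^(-t) + 3C_2e^(-t)

Coefficient matrix A = [[-2, 1], [-1, 0]].
Characteristic polynomial det(A - λI) = λ^2 + 2λ + 1 = 0.
Single eigenvalue λ = -1 with algebraic multiplicity 2.
Eigenvector v = (1,1); generalized eigenvector w with (A-λI)w=v is (2,3).
General solution: e^(-t)[C_1·v + C_2·(t·v + w)].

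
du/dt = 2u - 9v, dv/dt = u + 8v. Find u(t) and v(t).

Coefficient matrix A = [[2, -9], [1, 8]].
Characteristic polynomial det(A - λI) = λ^2 - 10λ + 25 = 0.
Single eigenvalue λ = 5 with algebraic multiplicity 2.
Eigenvector v = (3,-1); generalized eigenvector w with (A-λI)w=v is (2,-1).
General solution: e^(5t)[K_1·v + K_2·(t·v + w)].

u(t) = 3K_1e^(5t) + 3K_2te^(5t) + 2K_2e^(5t), v(t) = -K_1e^(5t) - K_2te^(5t) - K_2e^(5t)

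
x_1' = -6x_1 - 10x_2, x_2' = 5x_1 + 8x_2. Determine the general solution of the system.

x_1(t) = -K_1e^(t)sin(t) + 3K_1e^(t)cos(t) + 3K_2e^(t)sin(t) + K_2e^(t)cos(t), x_2(t) = K_1e^(t)sin(t) - 2K_1e^(t)cos(t) - 2K_2e^(t)sin(t) - K_2e^(t)cos(t)

Coefficient matrix A = [[-6, -10], [5, 8]].
Characteristic polynomial det(A - λI) = λ^2 - 2λ + 2 = 0.
Eigenvalues λ = 1 ± i (complex conjugate pair).
For λ=1+i: an eigenvector is (3,-2) - i(-1,1) = (3 + i, -2 - i).
A real fundamental pair from Re and Im of e^((1+i)t)v: X_1 = e^(t)(cos(t)·(3,-2) + sin(t)·(-1,1)), X_2 = e^(t)(sin(t)·(3,-2) - cos(t)·(-1,1)).
General solution: K_1X_1 + K_2X_2.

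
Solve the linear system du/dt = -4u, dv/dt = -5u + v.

Coefficient matrix A = [[-4, 0], [-5, 1]].
Characteristic polynomial det(A - λI) = λ^2 + 3λ - 4 = 0.
Eigenvalues λ = -4, 1.
For λ=-4: (A-λI) row 2 is [-5, 5], so an eigenvector is (1, 1).
For λ=1: (A-λI) row 1 is [-5, 0], so an eigenvector is (0, -1).
General solution: C_1e^(-4t)(1,1) + C_2e^(t)(0,-1).

u(t) = C_1e^(-4t), v(t) = C_1e^(-4t) - C_2e^(t)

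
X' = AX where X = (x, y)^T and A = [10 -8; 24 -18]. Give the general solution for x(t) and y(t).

x(t) = -2C_1e^(-2t) + C_2e^(-6t), y(t) = -3C_1e^(-2t) + 2C_2e^(-6t)

Coefficient matrix A = [[10, -8], [24, -18]].
Characteristic polynomial det(A - λI) = λ^2 + 8λ + 12 = 0.
Eigenvalues λ = -2, -6.
For λ=-2: (A-λI) row 1 is [12, -8], so an eigenvector is (-2, -3).
For λ=-6: (A-λI) row 1 is [16, -8], so an eigenvector is (1, 2).
General solution: C_1e^(-2t)(-2,-3) + C_2e^(-6t)(1,2).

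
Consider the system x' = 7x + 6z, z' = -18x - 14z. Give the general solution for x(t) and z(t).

Coefficient matrix A = [[7, 6], [-18, -14]].
Characteristic polynomial det(A - λI) = λ^2 + 7λ + 10 = 0.
Eigenvalues λ = -2, -5.
For λ=-2: (A-λI) row 1 is [9, 6], so an eigenvector is (2, -3).
For λ=-5: (A-λI) row 1 is [12, 6], so an eigenvector is (-1, 2).
General solution: c_1e^(-2t)(2,-3) + c_2e^(-5t)(-1,2).

x(t) = 2c_1e^(-2t) - c_2e^(-5t), z(t) = -3c_1e^(-2t) + 2c_2e^(-5t)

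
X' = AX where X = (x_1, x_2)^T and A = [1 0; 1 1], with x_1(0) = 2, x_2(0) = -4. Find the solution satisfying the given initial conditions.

x_1(t) = 2e^(t), x_2(t) = 2te^(t) - 4e^(t)

Coefficient matrix A = [[1, 0], [1, 1]].
Characteristic polynomial det(A - λI) = λ^2 - 2λ + 1 = 0.
Single eigenvalue λ = 1 with algebraic multiplicity 2.
Eigenvector v = (0,-1); generalized eigenvector w with (A-λI)w=v is (-1,3).
General solution: e^(t)[C_1·v + C_2·(t·v + w)].
Applying x_1(0)=2, x_2(0)=-4 gives C_1=-2, C_2=-2.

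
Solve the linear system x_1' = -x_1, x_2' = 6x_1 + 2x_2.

Coefficient matrix A = [[-1, 0], [6, 2]].
Characteristic polynomial det(A - λI) = λ^2 - λ - 2 = 0.
Eigenvalues λ = -1, 2.
For λ=-1: (A-λI) row 2 is [6, 3], so an eigenvector is (-1, 2).
For λ=2: (A-λI) row 1 is [-3, 0], so an eigenvector is (0, 1).
General solution: c_1e^(-t)(-1,2) + c_2e^(2t)(0,1).

x_1(t) = -c_1e^(-t), x_2(t) = 2c_1e^(-t) + c_2e^(2t)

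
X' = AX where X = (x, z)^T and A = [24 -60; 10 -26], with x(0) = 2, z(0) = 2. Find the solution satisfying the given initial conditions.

Coefficient matrix A = [[24, -60], [10, -26]].
Characteristic polynomial det(A - λI) = λ^2 + 2λ - 24 = 0.
Eigenvalues λ = -6, 4.
For λ=-6: (A-λI) row 1 is [30, -60], so an eigenvector is (2, 1).
For λ=4: (A-λI) row 1 is [20, -60], so an eigenvector is (-3, -1).
General solution: c_1e^(-6t)(2,1) + c_2e^(4t)(-3,-1).
Applying x(0)=2, z(0)=2 gives c_1=4, c_2=2.

x(t) = -6e^(4t) + 8e^(-6t), z(t) = -2e^(4t) + 4e^(-6t)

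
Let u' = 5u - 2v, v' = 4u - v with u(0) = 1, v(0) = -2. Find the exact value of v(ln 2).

A = [[5,-2],[4,-1]]; eigenvalues λ = 1, 3.
Eigenvectors: (-1,-2) for λ=1, (1,1) for λ=3.
From the initial condition, c_1 = 3, c_2 = 4.
v(ln 2) = (3)(2^1)(-2) + (4)(2^3)(1) = 20.

20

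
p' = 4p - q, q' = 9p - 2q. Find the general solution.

Coefficient matrix A = [[4, -1], [9, -2]].
Characteristic polynomial det(A - λI) = λ^2 - 2λ + 1 = 0.
Single eigenvalue λ = 1 with algebraic multiplicity 2.
Eigenvector v = (1,3); generalized eigenvector w with (A-λI)w=v is (0,-1).
General solution: e^(t)[C_1·v + C_2·(t·v + w)].

p(t) = C_1e^(t) + C_2te^(t), q(t) = 3C_1e^(t) + 3C_2te^(t) - C_2e^(t)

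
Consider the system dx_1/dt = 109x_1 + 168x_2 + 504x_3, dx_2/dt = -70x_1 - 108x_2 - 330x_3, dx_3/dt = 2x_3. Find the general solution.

x_1(t) = -3C_1e^(-3t) - 8C_2e^(4t), x_2(t) = 2C_1e^(-3t) + 5C_2e^(4t) - 3C_3e^(2t), x_3(t) = C_3e^(2t)

Coefficient matrix A = [[109, 168, 504], [-70, -108, -330], [0, 0, 2]].
det(A - λI) = 0 gives eigenvalues λ = -3, 4, 2.
For λ=-3: eigenvector (-3,2,0).
For λ=4: eigenvector (-8,5,0).
For λ=2: eigenvector (0,-3,1).
General solution: C_1e^(-3t)(-3,2,0) + C_2e^(4t)(-8,5,0) + C_3e^(2t)(0,-3,1).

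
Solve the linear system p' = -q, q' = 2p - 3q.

p(t) = c_1e^(-2t) + c_2e^(-t), q(t) = 2c_1e^(-2t) + c_2e^(-t)

Coefficient matrix A = [[0, -1], [2, -3]].
Characteristic polynomial det(A - λI) = λ^2 + 3λ + 2 = 0.
Eigenvalues λ = -2, -1.
For λ=-2: (A-λI) row 1 is [2, -1], so an eigenvector is (1, 2).
For λ=-1: (A-λI) row 1 is [1, -1], so an eigenvector is (1, 1).
General solution: c_1e^(-2t)(1,2) + c_2e^(-t)(1,1).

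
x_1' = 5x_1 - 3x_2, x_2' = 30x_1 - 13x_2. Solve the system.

x_1(t) = c_1e^(-4t)sin(3t) - c_2e^(-4t)cos(3t), x_2(t) = 3c_1e^(-4t)sin(3t) - c_1e^(-4t)cos(3t) - c_2e^(-4t)sin(3t) - 3c_2e^(-4t)cos(3t)

Coefficient matrix A = [[5, -3], [30, -13]].
Characteristic polynomial det(A - λI) = λ^2 + 8λ + 25 = 0.
Eigenvalues λ = -4 ± 3i (complex conjugate pair).
For λ=-4+3i: an eigenvector is (0,-1) - i(1,3) = (0 - i, -1 - 3i).
A real fundamental pair from Re and Im of e^((-4+3i)t)v: X_1 = e^(-4t)(cos(3t)·(0,-1) + sin(3t)·(1,3)), X_2 = e^(-4t)(sin(3t)·(0,-1) - cos(3t)·(1,3)).
General solution: c_1X_1 + c_2X_2.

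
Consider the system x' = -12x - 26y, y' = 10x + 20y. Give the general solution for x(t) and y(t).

Coefficient matrix A = [[-12, -26], [10, 20]].
Characteristic polynomial det(A - λI) = λ^2 - 8λ + 20 = 0.
Eigenvalues λ = 4 ± 2i (complex conjugate pair).
For λ=4+2i: an eigenvector is (-3,2) - i(-2,1) = (-3 + 2i, 2 - i).
A real fundamental pair from Re and Im of e^((4+2i)t)v: X_1 = e^(4t)(cos(2t)·(-3,2) + sin(2t)·(-2,1)), X_2 = e^(4t)(sin(2t)·(-3,2) - cos(2t)·(-2,1)).
General solution: C_1X_1 + C_2X_2.

x(t) = -2C_1e^(4t)sin(2t) - 3C_1e^(4t)cos(2t) - 3C_2e^(4t)sin(2t) + 2C_2e^(4t)cos(2t), y(t) = C_1e^(4t)sin(2t) + 2C_1e^(4t)cos(2t) + 2C_2e^(4t)sin(2t) - C_2e^(4t)cos(2t)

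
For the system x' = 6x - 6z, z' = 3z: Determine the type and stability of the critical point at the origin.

A = [[6,-6],[0,3]]; det(A-λI) = λ^2 - 9λ + 18.
λ = 6, 3: both positive.

unstable node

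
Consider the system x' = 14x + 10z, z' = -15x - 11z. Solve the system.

x(t) = -2K_1e^(-t) + K_2e^(4t), z(t) = 3K_1e^(-t) - K_2e^(4t)

Coefficient matrix A = [[14, 10], [-15, -11]].
Characteristic polynomial det(A - λI) = λ^2 - 3λ - 4 = 0.
Eigenvalues λ = -1, 4.
For λ=-1: (A-λI) row 1 is [15, 10], so an eigenvector is (-2, 3).
For λ=4: (A-λI) row 1 is [10, 10], so an eigenvector is (1, -1).
General solution: K_1e^(-t)(-2,3) + K_2e^(4t)(1,-1).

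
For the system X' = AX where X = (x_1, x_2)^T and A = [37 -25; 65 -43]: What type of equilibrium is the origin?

A = [[37,-25],[65,-43]]; det(A-λI) = λ^2 + 6λ + 34.
λ = -3 ± 5i: negative real part.

stable spiral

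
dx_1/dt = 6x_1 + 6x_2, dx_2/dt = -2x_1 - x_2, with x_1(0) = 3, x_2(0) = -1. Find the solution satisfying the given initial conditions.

x_1(t) = 6e^(3t) - 3e^(2t), x_2(t) = -3e^(3t) + 2e^(2t)

Coefficient matrix A = [[6, 6], [-2, -1]].
Characteristic polynomial det(A - λI) = λ^2 - 5λ + 6 = 0.
Eigenvalues λ = 2, 3.
For λ=2: (A-λI) row 1 is [4, 6], so an eigenvector is (-3, 2).
For λ=3: (A-λI) row 1 is [3, 6], so an eigenvector is (-2, 1).
General solution: c_1e^(2t)(-3,2) + c_2e^(3t)(-2,1).
Applying x_1(0)=3, x_2(0)=-1 gives c_1=1, c_2=-3.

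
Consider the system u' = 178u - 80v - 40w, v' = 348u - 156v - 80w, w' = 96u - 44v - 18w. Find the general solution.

Coefficient matrix A = [[178, -80, -40], [348, -156, -80], [96, -44, -18]].
det(A - λI) = 0 gives eigenvalues λ = 2, 4, -2.
For λ=2: eigenvector (5,10,2).
For λ=4: eigenvector (0,1,-2).
For λ=-2: eigenvector (2,4,1).
General solution: K_1e^(2t)(5,10,2) + K_2e^(4t)(0,1,-2) + K_3e^(-2t)(2,4,1).

u(t) = 5K_1e^(2t) + 2K_3e^(-2t), v(t) = 10K_1e^(2t) + K_2e^(4t) + 4K_3e^(-2t), w(t) = 2K_1e^(2t) - 2K_2e^(4t) + K_3e^(-2t)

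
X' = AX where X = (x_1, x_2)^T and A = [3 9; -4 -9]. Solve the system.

Coefficient matrix A = [[3, 9], [-4, -9]].
Characteristic polynomial det(A - λI) = λ^2 + 6λ + 9 = 0.
Single eigenvalue λ = -3 with algebraic multiplicity 2.
Eigenvector v = (3,-2); generalized eigenvector w with (A-λI)w=v is (2,-1).
General solution: e^(-3t)[c_1·v + c_2·(t·v + w)].

x_1(t) = 3c_1e^(-3t) + 3c_2te^(-3t) + 2c_2e^(-3t), x_2(t) = -2c_1e^(-3t) - 2c_2te^(-3t) - c_2e^(-3t)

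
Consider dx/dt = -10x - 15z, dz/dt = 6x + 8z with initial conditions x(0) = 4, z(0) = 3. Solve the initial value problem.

x(t) = -27e^(-t)sin(3t) + 4e^(-t)cos(3t), z(t) = 17e^(-t)sin(3t) + 3e^(-t)cos(3t)

Coefficient matrix A = [[-10, -15], [6, 8]].
Characteristic polynomial det(A - λI) = λ^2 + 2λ + 10 = 0.
Eigenvalues λ = -1 ± 3i (complex conjugate pair).
For λ=-1+3i: an eigenvector is (2,-1) - i(-1,1) = (2 + i, -1 - i).
A real fundamental pair from Re and Im of e^((-1+3i)t)v: X_1 = e^(-t)(cos(3t)·(2,-1) + sin(3t)·(-1,1)), X_2 = e^(-t)(sin(3t)·(2,-1) - cos(3t)·(-1,1)).
General solution: K_1X_1 + K_2X_2.
Applying x(0)=4, z(0)=3 gives K_1=7, K_2=-10.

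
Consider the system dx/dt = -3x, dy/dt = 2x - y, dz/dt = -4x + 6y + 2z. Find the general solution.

Coefficient matrix A = [[-3, 0, 0], [2, -1, 0], [-4, 6, 2]].
det(A - λI) = 0 gives eigenvalues λ = -3, -1, 2.
For λ=-3: eigenvector (1,-1,2).
For λ=-1: eigenvector (0,-1,2).
For λ=2: eigenvector (0,0,-1).
General solution: c_1e^(-3t)(1,-1,2) + c_2e^(-t)(0,-1,2) + c_3e^(2t)(0,0,-1).

x(t) = c_1e^(-3t), y(t) = -c_1e^(-3t) - c_2e^(-t), z(t) = 2c_1e^(-3t) + 2c_2e^(-t) - c_3e^(2t)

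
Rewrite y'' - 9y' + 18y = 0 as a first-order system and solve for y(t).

y(t) = c_1e^(3t) + c_2e^(6t)

Let x_1 = y, x_2 = y'. Then x_1' = x_2 and x_2' = -18x_1 + 9x_2.
A = [[0,1],[-18,9]]; det(A-λI) = λ^2 - 9λ + 18.
Eigenvalues λ = 3, 6 with eigenvectors (1,3), (1,6).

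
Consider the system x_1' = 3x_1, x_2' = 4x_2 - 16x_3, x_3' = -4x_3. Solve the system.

Coefficient matrix A = [[3, 0, 0], [0, 4, -16], [0, 0, -4]].
det(A - λI) = 0 gives eigenvalues λ = 4, 3, -4.
For λ=4: eigenvector (0,1,0).
For λ=3: eigenvector (1,0,0).
For λ=-4: eigenvector (0,2,1).
General solution: C_1e^(4t)(0,1,0) + C_2e^(3t)(1,0,0) + C_3e^(-4t)(0,2,1).

x_1(t) = C_2e^(3t), x_2(t) = C_1e^(4t) + 2C_3e^(-4t), x_3(t) = C_3e^(-4t)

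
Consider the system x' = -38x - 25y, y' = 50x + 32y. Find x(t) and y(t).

Coefficient matrix A = [[-38, -25], [50, 32]].
Characteristic polynomial det(A - λI) = λ^2 + 6λ + 34 = 0.
Eigenvalues λ = -3 ± 5i (complex conjugate pair).
For λ=-3+5i: an eigenvector is (-2,3) - i(-1,1) = (-2 + i, 3 - i).
A real fundamental pair from Re and Im of e^((-3+5i)t)v: X_1 = e^(-3t)(cos(5t)·(-2,3) + sin(5t)·(-1,1)), X_2 = e^(-3t)(sin(5t)·(-2,3) - cos(5t)·(-1,1)).
General solution: c_1X_1 + c_2X_2.

x(t) = -c_1e^(-3t)sin(5t) - 2c_1e^(-3t)cos(5t) - 2c_2e^(-3t)sin(5t) + c_2e^(-3t)cos(5t), y(t) = c_1e^(-3t)sin(5t) + 3c_1e^(-3t)cos(5t) + 3c_2e^(-3t)sin(5t) - c_2e^(-3t)cos(5t)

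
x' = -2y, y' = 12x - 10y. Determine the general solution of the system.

Coefficient matrix A = [[0, -2], [12, -10]].
Characteristic polynomial det(A - λI) = λ^2 + 10λ + 24 = 0.
Eigenvalues λ = -6, -4.
For λ=-6: (A-λI) row 1 is [6, -2], so an eigenvector is (1, 3).
For λ=-4: (A-λI) row 1 is [4, -2], so an eigenvector is (1, 2).
General solution: K_1e^(-6t)(1,3) + K_2e^(-4t)(1,2).

x(t) = K_1e^(-6t) + K_2e^(-4t), y(t) = 3K_1e^(-6t) + 2K_2e^(-4t)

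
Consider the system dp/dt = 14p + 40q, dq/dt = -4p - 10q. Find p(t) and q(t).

p(t) = 3c_1e^(2t)sin(4t) + c_1e^(2t)cos(4t) + c_2e^(2t)sin(4t) - 3c_2e^(2t)cos(4t), q(t) = -c_1e^(2t)sin(4t) + c_2e^(2t)cos(4t)

Coefficient matrix A = [[14, 40], [-4, -10]].
Characteristic polynomial det(A - λI) = λ^2 - 4λ + 20 = 0.
Eigenvalues λ = 2 ± 4i (complex conjugate pair).
For λ=2+4i: an eigenvector is (1,0) - i(3,-1) = (1 - 3i, 0 + i).
A real fundamental pair from Re and Im of e^((2+4i)t)v: X_1 = e^(2t)(cos(4t)·(1,0) + sin(4t)·(3,-1)), X_2 = e^(2t)(sin(4t)·(1,0) - cos(4t)·(3,-1)).
General solution: c_1X_1 + c_2X_2.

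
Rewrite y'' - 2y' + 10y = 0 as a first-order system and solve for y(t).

y(t) = K_1e^(t)cos(3t) + K_2e^(t)sin(3t)

Let x_1 = y, x_2 = y'. Then x_1' = x_2 and x_2' = -10x_1 + 2x_2.
A = [[0,1],[-10,2]]; det(A-λI) = λ^2 - 2λ + 10.
Eigenvalues λ = 1 ± 3i.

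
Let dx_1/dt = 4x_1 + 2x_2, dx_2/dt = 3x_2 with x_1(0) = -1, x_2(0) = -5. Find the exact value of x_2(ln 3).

A = [[4,2],[0,3]]; eigenvalues λ = 3, 4.
Eigenvectors: (2,-1) for λ=3, (1,0) for λ=4.
From the initial condition, c_1 = 5, c_2 = -11.
x_2(ln 3) = (5)(3^3)(-1) + (-11)(3^4)(0) = -135.

-135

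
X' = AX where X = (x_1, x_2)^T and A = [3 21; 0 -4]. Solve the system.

x_1(t) = K_1e^(3t) + 3K_2e^(-4t), x_2(t) = -K_2e^(-4t)

Coefficient matrix A = [[3, 21], [0, -4]].
Characteristic polynomial det(A - λI) = λ^2 + λ - 12 = 0.
Eigenvalues λ = 3, -4.
For λ=3: (A-λI) row 1 is [0, 21], so an eigenvector is (1, 0).
For λ=-4: (A-λI) row 1 is [7, 21], so an eigenvector is (3, -1).
General solution: K_1e^(3t)(1,0) + K_2e^(-4t)(3,-1).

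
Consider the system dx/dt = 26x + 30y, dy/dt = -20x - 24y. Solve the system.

Coefficient matrix A = [[26, 30], [-20, -24]].
Characteristic polynomial det(A - λI) = λ^2 - 2λ - 24 = 0.
Eigenvalues λ = -4, 6.
For λ=-4: (A-λI) row 1 is [30, 30], so an eigenvector is (-1, 1).
For λ=6: (A-λI) row 1 is [20, 30], so an eigenvector is (-3, 2).
General solution: C_1e^(-4t)(-1,1) + C_2e^(6t)(-3,2).

x(t) = -C_1e^(-4t) - 3C_2e^(6t), y(t) = C_1e^(-4t) + 2C_2e^(6t)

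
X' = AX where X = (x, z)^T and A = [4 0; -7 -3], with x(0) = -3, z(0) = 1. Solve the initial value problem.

Coefficient matrix A = [[4, 0], [-7, -3]].
Characteristic polynomial det(A - λI) = λ^2 - λ - 12 = 0.
Eigenvalues λ = 4, -3.
For λ=4: (A-λI) row 2 is [-7, -7], so an eigenvector is (-1, 1).
For λ=-3: (A-λI) row 1 is [7, 0], so an eigenvector is (0, 1).
General solution: K_1e^(4t)(-1,1) + K_2e^(-3t)(0,1).
Applying x(0)=-3, z(0)=1 gives K_1=3, K_2=-2.

x(t) = -3e^(4t), z(t) = 3e^(4t) - 2e^(-3t)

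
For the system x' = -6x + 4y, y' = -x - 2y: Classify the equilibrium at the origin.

A = [[-6,4],[-1,-2]]; det(A-λI) = λ^2 + 8λ + 16.
repeated λ = -4 with a single eigenvector.

stable improper node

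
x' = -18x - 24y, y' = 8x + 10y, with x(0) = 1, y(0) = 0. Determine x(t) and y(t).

Coefficient matrix A = [[-18, -24], [8, 10]].
Characteristic polynomial det(A - λI) = λ^2 + 8λ + 12 = 0.
Eigenvalues λ = -6, -2.
For λ=-6: (A-λI) row 1 is [-12, -24], so an eigenvector is (-2, 1).
For λ=-2: (A-λI) row 1 is [-16, -24], so an eigenvector is (3, -2).
General solution: C_1e^(-6t)(-2,1) + C_2e^(-2t)(3,-2).
Applying x(0)=1, y(0)=0 gives C_1=-2, C_2=-1.

x(t) = -3e^(-2t) + 4e^(-6t), y(t) = 2e^(-2t) - 2e^(-6t)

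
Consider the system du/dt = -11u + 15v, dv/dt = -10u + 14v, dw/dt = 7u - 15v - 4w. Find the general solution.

u(t) = -3K_1e^(-t) - K_2e^(4t), v(t) = -2K_1e^(-t) - K_2e^(4t), w(t) = 3K_1e^(-t) + K_2e^(4t) + K_3e^(-4t)

Coefficient matrix A = [[-11, 15, 0], [-10, 14, 0], [7, -15, -4]].
det(A - λI) = 0 gives eigenvalues λ = -1, 4, -4.
For λ=-1: eigenvector (-3,-2,3).
For λ=4: eigenvector (-1,-1,1).
For λ=-4: eigenvector (0,0,1).
General solution: K_1e^(-t)(-3,-2,3) + K_2e^(4t)(-1,-1,1) + K_3e^(-4t)(0,0,1).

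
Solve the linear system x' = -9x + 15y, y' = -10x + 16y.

x(t) = c_1e^(6t) + 3c_2e^(t), y(t) = c_1e^(6t) + 2c_2e^(t)

Coefficient matrix A = [[-9, 15], [-10, 16]].
Characteristic polynomial det(A - λI) = λ^2 - 7λ + 6 = 0.
Eigenvalues λ = 6, 1.
For λ=6: (A-λI) row 1 is [-15, 15], so an eigenvector is (1, 1).
For λ=1: (A-λI) row 1 is [-10, 15], so an eigenvector is (3, 2).
General solution: c_1e^(6t)(1,1) + c_2e^(t)(3,2).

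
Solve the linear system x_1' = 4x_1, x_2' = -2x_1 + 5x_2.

Coefficient matrix A = [[4, 0], [-2, 5]].
Characteristic polynomial det(A - λI) = λ^2 - 9λ + 20 = 0.
Eigenvalues λ = 4, 5.
For λ=4: (A-λI) row 2 is [-2, 1], so an eigenvector is (-1, -2).
For λ=5: (A-λI) row 1 is [-1, 0], so an eigenvector is (0, -1).
General solution: C_1e^(4t)(-1,-2) + C_2e^(5t)(0,-1).

x_1(t) = -C_1e^(4t), x_2(t) = -2C_1e^(4t) - C_2e^(5t)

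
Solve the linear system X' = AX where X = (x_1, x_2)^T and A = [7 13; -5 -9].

x_1(t) = 3c_1e^(-t)sin(t) + 2c_1e^(-t)cos(t) + 2c_2e^(-t)sin(t) - 3c_2e^(-t)cos(t), x_2(t) = -2c_1e^(-t)sin(t) - c_1e^(-t)cos(t) - c_2e^(-t)sin(t) + 2c_2e^(-t)cos(t)

Coefficient matrix A = [[7, 13], [-5, -9]].
Characteristic polynomial det(A - λI) = λ^2 + 2λ + 2 = 0.
Eigenvalues λ = -1 ± i (complex conjugate pair).
For λ=-1+i: an eigenvector is (2,-1) - i(3,-2) = (2 - 3i, -1 + 2i).
A real fundamental pair from Re and Im of e^((-1+i)t)v: X_1 = e^(-t)(cos(t)·(2,-1) + sin(t)·(3,-2)), X_2 = e^(-t)(sin(t)·(2,-1) - cos(t)·(3,-2)).
General solution: c_1X_1 + c_2X_2.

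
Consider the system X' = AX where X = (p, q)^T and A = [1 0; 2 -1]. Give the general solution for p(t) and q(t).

Coefficient matrix A = [[1, 0], [2, -1]].
Characteristic polynomial det(A - λI) = λ^2 - 1 = 0.
Eigenvalues λ = -1, 1.
For λ=-1: (A-λI) row 1 is [2, 0], so an eigenvector is (0, 1).
For λ=1: (A-λI) row 2 is [2, -2], so an eigenvector is (-1, -1).
General solution: c_1e^(-t)(0,1) + c_2e^(t)(-1,-1).

p(t) = -c_2e^(t), q(t) = c_1e^(-t) - c_2e^(t)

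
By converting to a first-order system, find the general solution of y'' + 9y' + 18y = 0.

Let x_1 = y, x_2 = y'. Then x_1' = x_2 and x_2' = -18x_1 - 9x_2.
A = [[0,1],[-18,-9]]; det(A-λI) = λ^2 + 9λ + 18.
Eigenvalues λ = -3, -6 with eigenvectors (1,-3), (1,-6).

y(t) = K_1e^(-3t) + K_2e^(-6t)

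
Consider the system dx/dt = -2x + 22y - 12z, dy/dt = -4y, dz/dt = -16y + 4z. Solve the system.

x(t) = -2K_1e^(4t) + K_2e^(-4t) + K_3e^(-2t), y(t) = K_2e^(-4t), z(t) = K_1e^(4t) + 2K_2e^(-4t)

Coefficient matrix A = [[-2, 22, -12], [0, -4, 0], [0, -16, 4]].
det(A - λI) = 0 gives eigenvalues λ = 4, -4, -2.
For λ=4: eigenvector (-2,0,1).
For λ=-4: eigenvector (1,1,2).
For λ=-2: eigenvector (1,0,0).
General solution: K_1e^(4t)(-2,0,1) + K_2e^(-4t)(1,1,2) + K_3e^(-2t)(1,0,0).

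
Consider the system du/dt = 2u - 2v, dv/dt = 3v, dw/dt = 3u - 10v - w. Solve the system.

u(t) = -2C_1e^(3t) + C_2e^(2t), v(t) = C_1e^(3t), w(t) = -4C_1e^(3t) + C_2e^(2t) + C_3e^(-t)

Coefficient matrix A = [[2, -2, 0], [0, 3, 0], [3, -10, -1]].
det(A - λI) = 0 gives eigenvalues λ = 3, 2, -1.
For λ=3: eigenvector (-2,1,-4).
For λ=2: eigenvector (1,0,1).
For λ=-1: eigenvector (0,0,1).
General solution: C_1e^(3t)(-2,1,-4) + C_2e^(2t)(1,0,1) + C_3e^(-t)(0,0,1).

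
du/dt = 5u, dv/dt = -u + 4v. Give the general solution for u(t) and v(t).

Coefficient matrix A = [[5, 0], [-1, 4]].
Characteristic polynomial det(A - λI) = λ^2 - 9λ + 20 = 0.
Eigenvalues λ = 4, 5.
For λ=4: (A-λI) row 1 is [1, 0], so an eigenvector is (0, -1).
For λ=5: (A-λI) row 2 is [-1, -1], so an eigenvector is (-1, 1).
General solution: C_1e^(4t)(0,-1) + C_2e^(5t)(-1,1).

u(t) = -C_2e^(5t), v(t) = -C_1e^(4t) + C_2e^(5t)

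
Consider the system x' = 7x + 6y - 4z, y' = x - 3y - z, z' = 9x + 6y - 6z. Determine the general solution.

Coefficient matrix A = [[7, 6, -4], [1, -3, -1], [9, 6, -6]].
det(A - λI) = 0 gives eigenvalues λ = -2, -3, 3.
For λ=-2: eigenvector (2,-1,3).
For λ=-3: eigenvector (-1,1,-1).
For λ=3: eigenvector (1,0,1).
General solution: C_1e^(-2t)(2,-1,3) + C_2e^(-3t)(-1,1,-1) + C_3e^(3t)(1,0,1).

x(t) = 2C_1e^(-2t) - C_2e^(-3t) + C_3e^(3t), y(t) = -C_1e^(-2t) + C_2e^(-3t), z(t) = 3C_1e^(-2t) - C_2e^(-3t) + C_3e^(3t)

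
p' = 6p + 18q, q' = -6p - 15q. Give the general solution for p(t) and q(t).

p(t) = -3K_1e^(-6t) + 2K_2e^(-3t), q(t) = 2K_1e^(-6t) - K_2e^(-3t)

Coefficient matrix A = [[6, 18], [-6, -15]].
Characteristic polynomial det(A - λI) = λ^2 + 9λ + 18 = 0.
Eigenvalues λ = -6, -3.
For λ=-6: (A-λI) row 1 is [12, 18], so an eigenvector is (-3, 2).
For λ=-3: (A-λI) row 1 is [9, 18], so an eigenvector is (2, -1).
General solution: K_1e^(-6t)(-3,2) + K_2e^(-3t)(2,-1).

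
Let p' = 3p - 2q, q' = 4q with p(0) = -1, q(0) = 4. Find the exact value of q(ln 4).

1024

A = [[3,-2],[0,4]]; eigenvalues λ = 3, 4.
Eigenvectors: (1,0) for λ=3, (2,-1) for λ=4.
From the initial condition, c_1 = 7, c_2 = -4.
q(ln 4) = (7)(4^3)(0) + (-4)(4^4)(-1) = 1024.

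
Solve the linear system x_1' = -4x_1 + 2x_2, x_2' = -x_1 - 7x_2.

Coefficient matrix A = [[-4, 2], [-1, -7]].
Characteristic polynomial det(A - λI) = λ^2 + 11λ + 30 = 0.
Eigenvalues λ = -5, -6.
For λ=-5: (A-λI) row 1 is [1, 2], so an eigenvector is (2, -1).
For λ=-6: (A-λI) row 1 is [2, 2], so an eigenvector is (-1, 1).
General solution: C_1e^(-5t)(2,-1) + C_2e^(-6t)(-1,1).

x_1(t) = 2C_1e^(-5t) - C_2e^(-6t), x_2(t) = -C_1e^(-5t) + C_2e^(-6t)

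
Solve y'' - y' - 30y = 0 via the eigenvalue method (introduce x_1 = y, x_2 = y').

Let x_1 = y, x_2 = y'. Then x_1' = x_2 and x_2' = 30x_1 + x_2.
A = [[0,1],[30,1]]; det(A-λI) = λ^2 - λ - 30.
Eigenvalues λ = -5, 6 with eigenvectors (1,-5), (1,6).

y(t) = c_1e^(-5t) + c_2e^(6t)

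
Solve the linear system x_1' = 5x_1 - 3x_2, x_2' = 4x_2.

Coefficient matrix A = [[5, -3], [0, 4]].
Characteristic polynomial det(A - λI) = λ^2 - 9λ + 20 = 0.
Eigenvalues λ = 4, 5.
For λ=4: (A-λI) row 1 is [1, -3], so an eigenvector is (-3, -1).
For λ=5: (A-λI) row 1 is [0, -3], so an eigenvector is (-1, 0).
General solution: K_1e^(4t)(-3,-1) + K_2e^(5t)(-1,0).

x_1(t) = -3K_1e^(4t) - K_2e^(5t), x_2(t) = -K_1e^(4t)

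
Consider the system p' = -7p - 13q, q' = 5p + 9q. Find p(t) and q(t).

Coefficient matrix A = [[-7, -13], [5, 9]].
Characteristic polynomial det(A - λI) = λ^2 - 2λ + 2 = 0.
Eigenvalues λ = 1 ± i (complex conjugate pair).
For λ=1+i: an eigenvector is (3,-2) - i(2,-1) = (3 - 2i, -2 + i).
A real fundamental pair from Re and Im of e^((1+i)t)v: X_1 = e^(t)(cos(t)·(3,-2) + sin(t)·(2,-1)), X_2 = e^(t)(sin(t)·(3,-2) - cos(t)·(2,-1)).
General solution: K_1X_1 + K_2X_2.

p(t) = 2K_1e^(t)sin(t) + 3K_1e^(t)cos(t) + 3K_2e^(t)sin(t) - 2K_2e^(t)cos(t), q(t) = -K_1e^(t)sin(t) - 2K_1e^(t)cos(t) - 2K_2e^(t)sin(t) + K_2e^(t)cos(t)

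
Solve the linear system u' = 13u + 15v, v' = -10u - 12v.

u(t) = -C_1e^(-2t) - 3C_2e^(3t), v(t) = C_1e^(-2t) + 2C_2e^(3t)

Coefficient matrix A = [[13, 15], [-10, -12]].
Characteristic polynomial det(A - λI) = λ^2 - λ - 6 = 0.
Eigenvalues λ = -2, 3.
For λ=-2: (A-λI) row 1 is [15, 15], so an eigenvector is (-1, 1).
For λ=3: (A-λI) row 1 is [10, 15], so an eigenvector is (-3, 2).
General solution: C_1e^(-2t)(-1,1) + C_2e^(3t)(-3,2).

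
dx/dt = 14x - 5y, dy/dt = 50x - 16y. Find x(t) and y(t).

Coefficient matrix A = [[14, -5], [50, -16]].
Characteristic polynomial det(A - λI) = λ^2 + 2λ + 26 = 0.
Eigenvalues λ = -1 ± 5i (complex conjugate pair).
For λ=-1+5i: an eigenvector is (0,1) - i(-1,-3) = (0 + i, 1 + 3i).
A real fundamental pair from Re and Im of e^((-1+5i)t)v: X_1 = e^(-t)(cos(5t)·(0,1) + sin(5t)·(-1,-3)), X_2 = e^(-t)(sin(5t)·(0,1) - cos(5t)·(-1,-3)).
General solution: C_1X_1 + C_2X_2.

x(t) = -C_1e^(-t)sin(5t) + C_2e^(-t)cos(5t), y(t) = -3C_1e^(-t)sin(5t) + C_1e^(-t)cos(5t) + C_2e^(-t)sin(5t) + 3C_2e^(-t)cos(5t)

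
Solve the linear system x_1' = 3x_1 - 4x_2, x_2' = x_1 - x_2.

x_1(t) = -2c_1e^(t) - 2c_2te^(t) + c_2e^(t), x_2(t) = -c_1e^(t) - c_2te^(t) + c_2e^(t)

Coefficient matrix A = [[3, -4], [1, -1]].
Characteristic polynomial det(A - λI) = λ^2 - 2λ + 1 = 0.
Single eigenvalue λ = 1 with algebraic multiplicity 2.
Eigenvector v = (-2,-1); generalized eigenvector w with (A-λI)w=v is (1,1).
General solution: e^(t)[c_1·v + c_2·(t·v + w)].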